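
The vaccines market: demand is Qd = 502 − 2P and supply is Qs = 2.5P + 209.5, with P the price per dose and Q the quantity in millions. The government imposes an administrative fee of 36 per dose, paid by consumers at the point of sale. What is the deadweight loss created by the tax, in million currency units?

Without the tax, 502 − 2P = 2.5P + 209.5 gives 4.5P = 292.5, so P* = 65 and Q* = 372.
With the tax collected from consumers, demand (in seller-price terms) shifts: Qd = 502 − 2(P + 36).
New equilibrium: consumers pay 85, suppliers receive 49, Q = 332. (Wedge: Pb − Ps = 36.)
Quantity falls by |ΔQ| = |372 − 332| = 40.
DWL = ½ · t · |ΔQ| = ½ · 36 · 40 = 720.

Deadweight loss = 720 million.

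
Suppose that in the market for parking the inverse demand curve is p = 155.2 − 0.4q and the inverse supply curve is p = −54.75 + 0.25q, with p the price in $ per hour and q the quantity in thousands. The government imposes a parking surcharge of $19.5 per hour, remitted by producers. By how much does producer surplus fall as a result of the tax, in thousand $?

Rewrite in direct form: qd = 388 − 2.5p and qs = 4p + 219.
Before the tax: set 388 − 2.5p = 4p + 219 → p* = $26, q* = 323.
With the tax collected from producers, supply shifts: qs = 4(p − 19.5) + 219.
New equilibrium: buyers pay $38, producers receive $18.5, q = 293. (Wedge: pb − ps = 19.5.)
ΔPS is the trapezoid between Q = 293 and Q = 323 of height $7.5: ½ · (323 + 293) · 7.5 = $2310.

Producer surplus falls by $2310 thousand.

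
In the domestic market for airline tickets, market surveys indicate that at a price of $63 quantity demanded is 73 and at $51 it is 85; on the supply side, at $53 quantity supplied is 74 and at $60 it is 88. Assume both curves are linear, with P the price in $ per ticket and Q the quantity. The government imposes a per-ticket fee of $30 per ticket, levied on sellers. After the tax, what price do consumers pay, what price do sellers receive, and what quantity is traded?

Consumers pay $76; sellers receive $46; quantity = 60.

Demand slope: (85 − 73)/(51 − 63) = -1, so Qd = 136 − P.
Supply slope: (88 − 74)/(60 − 53) = 2, so Qs = 2P − 32.
Before the tax: set 136 − P = 2P − 32 → P* = $56, Q* = 80.
With the tax collected from sellers, supply shifts: Qs = 2(P − 30) − 32.
New equilibrium: consumers pay $76, sellers receive $46, Q = 60. (Wedge: Pb − Ps = 30.)
The less price-elastic side of the market bears the larger share of a per-unit tax.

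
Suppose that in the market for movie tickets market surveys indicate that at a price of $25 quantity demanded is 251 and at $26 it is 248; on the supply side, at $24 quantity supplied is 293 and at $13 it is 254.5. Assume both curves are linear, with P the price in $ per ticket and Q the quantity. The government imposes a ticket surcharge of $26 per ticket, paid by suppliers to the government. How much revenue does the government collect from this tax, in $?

Tax revenue = $5980.

Demand slope: (248 − 251)/(26 − 25) = -3, so Qd = 326 − 3P.
Supply slope: (254.5 − 293)/(13 − 24) = 3.5, so Qs = 3.5P + 209.
Without the tax, 326 − 3P = 3.5P + 209 gives 6.5P = 117, so P* = $18 and Q* = 272.
With the tax collected from suppliers, supply shifts: Qs = 3.5(P − 26) + 209.
New equilibrium: consumers pay $32, suppliers receive $6, Q = 230. (Wedge: Pb − Ps = 26.)
Revenue = t · Q = 26 · 230 = $5980.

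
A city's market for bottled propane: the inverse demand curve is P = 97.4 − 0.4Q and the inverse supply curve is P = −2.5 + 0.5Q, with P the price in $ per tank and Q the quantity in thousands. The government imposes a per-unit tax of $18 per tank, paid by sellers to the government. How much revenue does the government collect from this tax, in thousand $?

Tax revenue = $1638 thousand.

Inverting to Q(P) form: Qd = 243.5 − 2.5P; Qs = 2P + 5.
Without the tax, 243.5 − 2.5P = 2P + 5 gives 4.5P = 238.5, so P* = $53 and Q* = 111.
With the tax collected from sellers, supply shifts: Qs = 2(P − 18) + 5.
New equilibrium: buyers pay $61, sellers receive $43, Q = 91. (Wedge: Pb − Ps = 18.)
Revenue = t · Q = 18 · 91 = $1638.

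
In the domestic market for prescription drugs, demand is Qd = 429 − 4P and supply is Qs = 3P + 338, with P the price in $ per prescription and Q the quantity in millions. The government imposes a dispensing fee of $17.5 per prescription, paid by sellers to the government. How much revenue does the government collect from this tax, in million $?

Tax revenue = $6072.5 million.

Without the tax, 429 − 4P = 3P + 338 gives 7P = 91, so P* = $13 and Q* = 377.
With the tax collected from sellers, supply shifts: Qs = 3(P − 17.5) + 338.
New equilibrium: buyers pay $20.5, sellers receive $3, Q = 347. (Wedge: Pb − Ps = 17.5.)
Revenue = t · Q = 17.5 · 347 = $6072.5.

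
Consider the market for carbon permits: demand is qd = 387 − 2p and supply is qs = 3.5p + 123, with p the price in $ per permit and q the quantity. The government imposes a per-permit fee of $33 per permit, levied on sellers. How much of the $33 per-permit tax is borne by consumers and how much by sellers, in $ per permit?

Consumers bear $21 per permit; sellers bear $12 per permit.

Before the tax: set 387 − 2p = 3.5p + 123 → p* = $48, q* = 291.
With the tax collected from sellers, supply shifts: qs = 3.5(p − 33) + 123.
Solving gives q = 249 with consumers paying $69 and sellers receiving $36 (the $33 wedge).
Burden on consumers: $21; on sellers: $12. (They sum to $33.)
The less price-elastic side of the market bears the larger share of a per-unit tax.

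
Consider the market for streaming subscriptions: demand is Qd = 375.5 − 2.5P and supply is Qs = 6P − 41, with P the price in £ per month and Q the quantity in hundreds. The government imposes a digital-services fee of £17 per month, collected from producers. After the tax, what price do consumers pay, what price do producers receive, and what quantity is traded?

Consumers pay £61; producers receive £44; quantity = 223.

Without the tax, 375.5 − 2.5P = 6P − 41 gives 8.5P = 416.5, so P* = £49 and Q* = 253.
With the tax collected from producers, supply shifts: Qs = 6(P − 17) − 41.
Solving gives Q = 223 with consumers paying £61 and producers receiving £44 (the £17 wedge).
The less price-elastic side of the market bears the larger share of a per-unit tax.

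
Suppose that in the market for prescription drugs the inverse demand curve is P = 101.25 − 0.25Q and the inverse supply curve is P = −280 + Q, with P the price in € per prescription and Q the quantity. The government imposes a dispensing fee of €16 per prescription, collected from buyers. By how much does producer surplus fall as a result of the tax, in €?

Producer surplus falls by €3822.08.

Inverting to Q(P) form: Qd = 405 − 4P; Qs = P + 280.
Before the tax: set 405 − 4P = P + 280 → P* = €25, Q* = 305.
With the tax collected from buyers, demand (in seller-price terms) shifts: Qd = 405 − 4(P + 16).
New equilibrium: buyers pay €28.2, suppliers receive €12.2, Q = 292.2. (Wedge: Pb − Ps = 16.)
ΔPS is the trapezoid between Q = 292.2 and Q = 305 of height €12.8: ½ · (305 + 292.2) · 12.8 = €3822.08.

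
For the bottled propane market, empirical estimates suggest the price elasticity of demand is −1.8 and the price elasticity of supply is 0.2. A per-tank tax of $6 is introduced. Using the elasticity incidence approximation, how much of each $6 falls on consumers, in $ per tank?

Consumers bear ≈ $0.6 per tank.

Incidence ratio: consumers' share ≈ εs / (εs + |εd|) = 0.2 / (0.2 + 1.8) = 0.1.
So consumers bear ≈ 0.1 × $6 = $0.6; producers bear $5.4.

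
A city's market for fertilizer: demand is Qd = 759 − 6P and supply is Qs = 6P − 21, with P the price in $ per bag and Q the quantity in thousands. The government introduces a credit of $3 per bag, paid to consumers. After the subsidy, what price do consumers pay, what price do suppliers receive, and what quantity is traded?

Before the subsidy: set 759 − 6P = 6P − 21 → P* = $65, Q* = 369.
With a per-unit subsidy paid to consumers, each effectively pays P − 3, so demand becomes Qd = 759 − 6(P − 3).
New equilibrium: consumers pay $63.5, suppliers receive $66.5, Q = 378. (Wedge: Pb − Ps = −3.)

Consumers pay $63.5; suppliers receive $66.5; quantity = 378.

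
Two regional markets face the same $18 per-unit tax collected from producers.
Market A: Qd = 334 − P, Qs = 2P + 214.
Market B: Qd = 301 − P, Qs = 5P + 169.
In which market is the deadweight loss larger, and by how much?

Market B, by $27.

Market A: pre-tax P* = $40, Q* = 294; post-tax Q = 282; deadweight loss = $108.
Market B: pre-tax P* = $22, Q* = 279; post-tax Q = 264; deadweight loss = $135.
Difference: $108 vs $135 → market B is larger by $27.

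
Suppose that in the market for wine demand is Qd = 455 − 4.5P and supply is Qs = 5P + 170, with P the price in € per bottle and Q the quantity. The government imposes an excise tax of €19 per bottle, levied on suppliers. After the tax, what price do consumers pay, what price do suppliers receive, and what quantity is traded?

Consumers pay €40; suppliers receive €21; quantity = 275.

Before the tax: set 455 − 4.5P = 5P + 170 → P* = €30, Q* = 320.
With the tax collected from suppliers, supply shifts: Qs = 5(P − 19) + 170.
Solving gives Q = 275 with consumers paying €40 and suppliers receiving €21 (the €19 wedge).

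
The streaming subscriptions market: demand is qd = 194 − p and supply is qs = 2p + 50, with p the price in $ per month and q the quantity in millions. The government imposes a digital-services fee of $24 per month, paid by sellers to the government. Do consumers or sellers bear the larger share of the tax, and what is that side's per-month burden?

Consumers bear the larger share: $16 per month.

Before the tax: set 194 − p = 2p + 50 → p* = $48, q* = 146.
With the tax collected from sellers, supply shifts: qs = 2(p − 24) + 50.
Solving gives q = 130 with consumers paying $64 and sellers receiving $40 (the $24 wedge).
Per-month burden: consumers $16, sellers $8.
Consumers take the larger share because demand is less price-elastic here (demand slope 1 vs supply slope 2).
The less price-elastic side of the market bears the larger share of a per-unit tax.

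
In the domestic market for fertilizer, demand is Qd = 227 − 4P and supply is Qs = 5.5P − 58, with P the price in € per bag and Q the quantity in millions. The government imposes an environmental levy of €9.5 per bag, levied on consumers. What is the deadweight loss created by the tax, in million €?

Before the tax: set 227 − 4P = 5.5P − 58 → P* = €30, Q* = 107.
With the tax collected from consumers, demand (in seller-price terms) shifts: Qd = 227 − 4(P + 9.5).
Solving gives Q = 85 with consumers paying €35.5 and producers receiving €26 (the €9.5 wedge).
Quantity falls by |ΔQ| = |107 − 85| = 22.
DWL = ½ · t · |ΔQ| = ½ · 9.5 · 22 = €104.5.

Deadweight loss = €104.5 million.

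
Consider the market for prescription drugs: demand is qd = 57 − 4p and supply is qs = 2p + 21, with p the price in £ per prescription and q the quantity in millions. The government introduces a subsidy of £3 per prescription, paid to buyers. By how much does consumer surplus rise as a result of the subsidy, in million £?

Without the subsidy, 57 − 4p = 2p + 21 gives 6p = 36, so p* = £6 and q* = 33.
With a per-unit subsidy paid to buyers, each effectively pays p − 3, so demand becomes qd = 57 − 4(p − 3).
New equilibrium: buyers pay £5, sellers receive £8, q = 37. (Wedge: pb − ps = −3.)
ΔCS is the trapezoid between Q = 37 and Q = 33 of height £1: ½ · (33 + 37) · 1 = £35.

Consumer surplus rises by £35 million.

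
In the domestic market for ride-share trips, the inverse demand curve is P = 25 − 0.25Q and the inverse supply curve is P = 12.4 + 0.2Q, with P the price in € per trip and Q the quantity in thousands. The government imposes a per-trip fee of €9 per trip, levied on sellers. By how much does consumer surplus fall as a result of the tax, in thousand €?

Rewrite in direct form: Qd = 100 − 4P and Qs = 5P − 62.
Before the tax: set 100 − 4P = 5P − 62 → P* = €18, Q* = 28.
With the tax collected from sellers, supply shifts: Qs = 5(P − 9) − 62.
New equilibrium: buyers pay €23, sellers receive €14, Q = 8. (Wedge: Pb − Ps = 9.)
ΔCS is the trapezoid between Q = 8 and Q = 28 of height €5: ½ · (28 + 8) · 5 = €90.

Consumer surplus falls by €90 thousand.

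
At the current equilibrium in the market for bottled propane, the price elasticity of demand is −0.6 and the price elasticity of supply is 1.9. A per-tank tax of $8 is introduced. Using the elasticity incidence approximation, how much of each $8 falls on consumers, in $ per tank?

Consumers bear ≈ $6.08 per tank.

Incidence ratio: consumers' share ≈ εs / (εs + |εd|) = 1.9 / (1.9 + 0.6) = 0.76.
So consumers bear ≈ 0.76 × $8 = $6.08; producers bear $1.92.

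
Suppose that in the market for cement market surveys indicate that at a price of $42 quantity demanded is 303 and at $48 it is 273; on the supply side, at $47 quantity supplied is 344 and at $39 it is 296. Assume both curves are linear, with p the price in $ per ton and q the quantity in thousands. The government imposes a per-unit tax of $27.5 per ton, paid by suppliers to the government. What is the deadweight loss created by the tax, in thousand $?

Demand slope: (273 − 303)/(48 − 42) = -5, so qd = 513 − 5p.
Supply slope: (296 − 344)/(39 − 47) = 6, so qs = 6p + 62.
Without the tax, 513 − 5p = 6p + 62 gives 11p = 451, so p* = $41 and q* = 308.
With the tax collected from suppliers, supply shifts: qs = 6(p − 27.5) + 62.
Solving gives q = 233 with consumers paying $56 and suppliers receiving $28.5 (the $27.5 wedge).
Quantity falls by |ΔQ| = |308 − 233| = 75.
DWL = ½ · t · |ΔQ| = ½ · 27.5 · 75 = $1031.25.

Deadweight loss = $1031.25 thousand.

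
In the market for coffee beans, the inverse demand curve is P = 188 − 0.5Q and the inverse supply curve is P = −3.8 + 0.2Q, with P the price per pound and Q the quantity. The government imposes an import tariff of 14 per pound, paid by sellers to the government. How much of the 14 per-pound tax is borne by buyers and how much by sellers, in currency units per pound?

Buyers bear 10 per pound; sellers bear 4 per pound.

Rewrite in direct form: Qd = 376 − 2P and Qs = 5P + 19.
Without the tax, 376 − 2P = 5P + 19 gives 7P = 357, so P* = 51 and Q* = 274.
With the tax collected from sellers, supply shifts: Qs = 5(P − 14) + 19.
Solving gives Q = 254 with buyers paying 61 and sellers receiving 47 (the 14 wedge).
Burden on buyers: 10; on sellers: 4. (They sum to 14.)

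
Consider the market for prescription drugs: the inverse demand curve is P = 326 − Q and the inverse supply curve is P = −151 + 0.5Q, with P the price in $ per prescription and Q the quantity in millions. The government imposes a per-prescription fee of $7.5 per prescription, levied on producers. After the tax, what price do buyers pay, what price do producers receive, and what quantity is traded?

Buyers pay $13; producers receive $5.5; quantity = 313.

Rewrite in direct form: Qd = 326 − P and Qs = 2P + 302.
Before the tax: set 326 − P = 2P + 302 → P* = $8, Q* = 318.
With the tax collected from producers, supply shifts: Qs = 2(P − 7.5) + 302.
Solving gives Q = 313 with buyers paying $13 and producers receiving $5.5 (the $7.5 wedge).
The less price-elastic side of the market bears the larger share of a per-unit tax.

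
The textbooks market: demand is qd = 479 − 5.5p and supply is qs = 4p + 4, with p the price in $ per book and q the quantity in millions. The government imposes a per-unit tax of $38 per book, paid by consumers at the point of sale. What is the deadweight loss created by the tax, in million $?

Deadweight loss = $1672 million.

Without the tax, 479 − 5.5p = 4p + 4 gives 9.5p = 475, so p* = $50 and q* = 204.
With the tax collected from consumers, demand (in seller-price terms) shifts: qd = 479 − 5.5(p + 38).
New equilibrium: consumers pay $66, suppliers receive $28, q = 116. (Wedge: pb − ps = 38.)
Quantity falls by |ΔQ| = |204 − 116| = 88.
DWL = ½ · t · |ΔQ| = ½ · 38 · 88 = $1672.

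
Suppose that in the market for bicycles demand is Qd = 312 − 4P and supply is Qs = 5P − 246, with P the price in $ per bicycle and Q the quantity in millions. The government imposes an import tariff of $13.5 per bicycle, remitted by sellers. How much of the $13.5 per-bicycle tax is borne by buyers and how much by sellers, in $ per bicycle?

Before the tax: set 312 − 4P = 5P − 246 → P* = $62, Q* = 64.
With the tax collected from sellers, supply shifts: Qs = 5(P − 13.5) − 246.
Solving gives Q = 34 with buyers paying $69.5 and sellers receiving $56 (the $13.5 wedge).
Burden on buyers: $7.5; on sellers: $6. (They sum to $13.5.)

Buyers bear $7.5 per bicycle; sellers bear $6 per bicycle.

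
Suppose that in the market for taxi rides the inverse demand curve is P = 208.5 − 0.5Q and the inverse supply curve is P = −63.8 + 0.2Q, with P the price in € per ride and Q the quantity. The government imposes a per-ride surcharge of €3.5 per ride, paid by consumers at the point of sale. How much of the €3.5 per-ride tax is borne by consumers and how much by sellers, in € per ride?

Rewrite in direct form: Qd = 417 − 2P and Qs = 5P + 319.
Without the tax, 417 − 2P = 5P + 319 gives 7P = 98, so P* = €14 and Q* = 389.
With the tax collected from consumers, demand (in seller-price terms) shifts: Qd = 417 − 2(P + 3.5).
Solving gives Q = 384 with consumers paying €16.5 and sellers receiving €13 (the €3.5 wedge).
Burden on consumers: €2.5; on sellers: €1. (They sum to €3.5.)

Consumers bear €2.5 per ride; sellers bear €1 per ride.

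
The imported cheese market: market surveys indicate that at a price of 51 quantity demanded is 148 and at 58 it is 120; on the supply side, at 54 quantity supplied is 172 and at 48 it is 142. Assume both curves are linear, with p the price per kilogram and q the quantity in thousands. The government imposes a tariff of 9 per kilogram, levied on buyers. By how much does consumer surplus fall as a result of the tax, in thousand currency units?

Demand slope: (120 − 148)/(58 − 51) = -4, so qd = 352 − 4p.
Supply slope: (142 − 172)/(48 − 54) = 5, so qs = 5p − 98.
Before the tax: set 352 − 4p = 5p − 98 → p* = 50, q* = 152.
With the tax collected from buyers, demand (in seller-price terms) shifts: qd = 352 − 4(p + 9).
Solving gives q = 132 with buyers paying 55 and sellers receiving 46 (the 9 wedge).
ΔCS is the trapezoid between Q = 132 and Q = 152 of height 5: ½ · (152 + 132) · 5 = 710.

Consumer surplus falls by 710 thousand.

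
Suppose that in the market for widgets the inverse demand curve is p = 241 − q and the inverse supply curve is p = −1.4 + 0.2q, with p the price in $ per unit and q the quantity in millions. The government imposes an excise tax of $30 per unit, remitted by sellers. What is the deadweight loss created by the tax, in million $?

Inverting to q(p) form: qd = 241 − p; qs = 5p + 7.
Before the tax: set 241 − p = 5p + 7 → p* = $39, q* = 202.
With the tax collected from sellers, supply shifts: qs = 5(p − 30) + 7.
Solving gives q = 177 with consumers paying $64 and sellers receiving $34 (the $30 wedge).
Quantity falls by |ΔQ| = |202 − 177| = 25.
DWL = ½ · t · |ΔQ| = ½ · 30 · 25 = $375.

Deadweight loss = $375 million.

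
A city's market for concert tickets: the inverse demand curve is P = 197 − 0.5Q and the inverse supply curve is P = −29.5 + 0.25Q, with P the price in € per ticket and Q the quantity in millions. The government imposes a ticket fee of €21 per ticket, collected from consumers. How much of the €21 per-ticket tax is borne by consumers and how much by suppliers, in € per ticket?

Consumers bear €14 per ticket; suppliers bear €7 per ticket.

Rewrite in direct form: Qd = 394 − 2P and Qs = 4P + 118.
Before the tax: set 394 − 2P = 4P + 118 → P* = €46, Q* = 302.
With the tax collected from consumers, demand (in seller-price terms) shifts: Qd = 394 − 2(P + 21).
Solving gives Q = 274 with consumers paying €60 and suppliers receiving €39 (the €21 wedge).
Burden on consumers: €14; on suppliers: €7. (They sum to €21.)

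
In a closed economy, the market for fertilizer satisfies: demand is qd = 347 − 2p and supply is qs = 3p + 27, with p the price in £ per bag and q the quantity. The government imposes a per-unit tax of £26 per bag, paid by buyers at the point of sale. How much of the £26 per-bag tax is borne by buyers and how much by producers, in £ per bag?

Before the tax: set 347 − 2p = 3p + 27 → p* = £64, q* = 219.
With the tax collected from buyers, demand (in seller-price terms) shifts: qd = 347 − 2(p + 26).
New equilibrium: buyers pay £79.6, producers receive £53.6, q = 187.8. (Wedge: pb − ps = 26.)
Burden on buyers: £15.6; on producers: £10.4. (They sum to £26.)
The less price-elastic side of the market bears the larger share of a per-unit tax.

Buyers bear £15.6 per bag; producers bear £10.4 per bag.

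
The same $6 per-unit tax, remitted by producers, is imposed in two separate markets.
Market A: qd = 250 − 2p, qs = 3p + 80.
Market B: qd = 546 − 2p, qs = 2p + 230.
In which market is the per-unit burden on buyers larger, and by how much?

Market A, by $0.6.

Market A: pre-tax p* = $34, q* = 182; post-tax q = 174.8; per-unit burden on buyers = $3.6.
Market B: pre-tax p* = $79, q* = 388; post-tax q = 382; per-unit burden on buyers = $3.
Difference: $3.6 vs $3 → market A is larger by $0.6.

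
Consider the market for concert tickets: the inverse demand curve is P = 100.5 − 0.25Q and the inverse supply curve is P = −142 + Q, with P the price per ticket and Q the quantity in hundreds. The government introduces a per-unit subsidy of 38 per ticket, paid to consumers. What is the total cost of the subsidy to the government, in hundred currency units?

Government outlay = 8527.2 hundred.

Inverting to Q(P) form: Qd = 402 − 4P; Qs = P + 142.
Without the subsidy, 402 − 4P = P + 142 gives 5P = 260, so P* = 52 and Q* = 194.
With a per-unit subsidy paid to consumers, each effectively pays P − 38, so demand becomes Qd = 402 − 4(P − 38).
Solving gives Q = 224.4 with consumers paying 44.4 and sellers receiving 82.4 (the 38 wedge).
Outlay = t · Q = 38 · 224.4 = 8527.2.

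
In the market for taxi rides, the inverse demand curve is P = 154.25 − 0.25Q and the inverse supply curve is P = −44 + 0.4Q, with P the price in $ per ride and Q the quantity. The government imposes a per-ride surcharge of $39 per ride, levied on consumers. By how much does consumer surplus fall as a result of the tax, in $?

Consumer surplus falls by $4125.

Rewrite in direct form: Qd = 617 − 4P and Qs = 2.5P + 110.
Before the tax: set 617 − 4P = 2.5P + 110 → P* = $78, Q* = 305.
With the tax collected from consumers, demand (in seller-price terms) shifts: Qd = 617 − 4(P + 39).
New equilibrium: consumers pay $93, suppliers receive $54, Q = 245. (Wedge: Pb − Ps = 39.)
ΔCS is the trapezoid between Q = 245 and Q = 305 of height $15: ½ · (305 + 245) · 15 = $4125.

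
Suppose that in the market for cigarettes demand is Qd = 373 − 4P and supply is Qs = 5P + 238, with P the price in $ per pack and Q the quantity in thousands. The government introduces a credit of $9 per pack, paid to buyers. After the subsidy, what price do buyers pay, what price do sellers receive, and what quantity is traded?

Without the subsidy, 373 − 4P = 5P + 238 gives 9P = 135, so P* = $15 and Q* = 313.
With a per-unit subsidy paid to buyers, each effectively pays P − 9, so demand becomes Qd = 373 − 4(P − 9).
New equilibrium: buyers pay $10, sellers receive $19, Q = 333. (Wedge: Pb − Ps = −9.)

Buyers pay $10; sellers receive $19; quantity = 333.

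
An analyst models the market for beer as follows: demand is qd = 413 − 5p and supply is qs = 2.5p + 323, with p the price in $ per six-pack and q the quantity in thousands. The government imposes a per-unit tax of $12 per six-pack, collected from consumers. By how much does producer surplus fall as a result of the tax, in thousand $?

Producer surplus falls by $2744 thousand.

Before the tax: set 413 − 5p = 2.5p + 323 → p* = $12, q* = 353.
With the tax collected from consumers, demand (in seller-price terms) shifts: qd = 413 − 5(p + 12).
Solving gives q = 333 with consumers paying $16 and sellers receiving $4 (the $12 wedge).
ΔPS is the trapezoid between Q = 333 and Q = 353 of height $8: ½ · (353 + 333) · 8 = $2744.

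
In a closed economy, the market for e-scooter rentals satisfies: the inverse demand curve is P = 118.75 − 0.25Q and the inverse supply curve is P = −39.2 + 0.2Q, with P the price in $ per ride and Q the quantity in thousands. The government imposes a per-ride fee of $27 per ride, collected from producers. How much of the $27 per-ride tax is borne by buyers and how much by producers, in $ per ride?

Buyers bear $15 per ride; producers bear $12 per ride.

Rewrite in direct form: Qd = 475 − 4P and Qs = 5P + 196.
Without the tax, 475 − 4P = 5P + 196 gives 9P = 279, so P* = $31 and Q* = 351.
With the tax collected from producers, supply shifts: Qs = 5(P − 27) + 196.
New equilibrium: buyers pay $46, producers receive $19, Q = 291. (Wedge: Pb − Ps = 27.)
Burden on buyers: $15; on producers: $12. (They sum to $27.)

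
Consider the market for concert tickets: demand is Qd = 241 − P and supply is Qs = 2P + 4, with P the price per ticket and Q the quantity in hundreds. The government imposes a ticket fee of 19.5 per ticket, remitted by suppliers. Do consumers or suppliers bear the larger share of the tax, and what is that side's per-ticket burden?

Before the tax: set 241 − P = 2P + 4 → P* = 79, Q* = 162.
With the tax collected from suppliers, supply shifts: Qs = 2(P − 19.5) + 4.
Solving gives Q = 149 with consumers paying 92 and suppliers receiving 72.5 (the 19.5 wedge).
Per-ticket burden: consumers 13, suppliers 6.5.
Consumers take the larger share because demand is less price-elastic here (demand slope 1 vs supply slope 2).

Consumers bear the larger share: 13 per ticket.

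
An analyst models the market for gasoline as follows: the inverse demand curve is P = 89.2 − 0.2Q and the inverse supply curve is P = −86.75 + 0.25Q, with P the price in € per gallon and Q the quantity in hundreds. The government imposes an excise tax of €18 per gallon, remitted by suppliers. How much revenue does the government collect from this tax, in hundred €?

Tax revenue = €6318 hundred.

Rewrite in direct form: Qd = 446 − 5P and Qs = 4P + 347.
Before the tax: set 446 − 5P = 4P + 347 → P* = €11, Q* = 391.
With the tax collected from suppliers, supply shifts: Qs = 4(P − 18) + 347.
Solving gives Q = 351 with buyers paying €19 and suppliers receiving €1 (the €18 wedge).
Revenue = t · Q = 18 · 351 = €6318.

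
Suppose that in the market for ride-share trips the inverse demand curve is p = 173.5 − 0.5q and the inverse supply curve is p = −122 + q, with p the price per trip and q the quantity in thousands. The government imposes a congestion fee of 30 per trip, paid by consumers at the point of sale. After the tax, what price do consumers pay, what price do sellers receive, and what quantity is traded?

Consumers pay 85; sellers receive 55; quantity = 177.

Rewrite in direct form: qd = 347 − 2p and qs = p + 122.
Without the tax, 347 − 2p = p + 122 gives 3p = 225, so p* = 75 and q* = 197.
With the tax collected from consumers, demand (in seller-price terms) shifts: qd = 347 − 2(p + 30).
New equilibrium: consumers pay 85, sellers receive 55, q = 177. (Wedge: pb − ps = 30.)
The less price-elastic side of the market bears the larger share of a per-unit tax.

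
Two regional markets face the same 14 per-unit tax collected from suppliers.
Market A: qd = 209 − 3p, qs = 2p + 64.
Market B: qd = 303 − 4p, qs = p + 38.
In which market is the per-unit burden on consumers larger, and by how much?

Market A, by 2.8.

Market A: pre-tax p* = 29, q* = 122; post-tax q = 105.2; per-unit burden on consumers = 5.6.
Market B: pre-tax p* = 53, q* = 91; post-tax q = 79.8; per-unit burden on consumers = 2.8.
Difference: 5.6 vs 2.8 → market A is larger by 2.8.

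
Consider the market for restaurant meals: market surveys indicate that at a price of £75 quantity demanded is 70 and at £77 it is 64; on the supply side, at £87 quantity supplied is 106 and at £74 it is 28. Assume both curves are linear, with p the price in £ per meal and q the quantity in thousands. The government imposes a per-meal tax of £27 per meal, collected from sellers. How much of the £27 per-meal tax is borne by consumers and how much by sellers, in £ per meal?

Demand slope: (64 − 70)/(77 − 75) = -3, so qd = 295 − 3p.
Supply slope: (28 − 106)/(74 − 87) = 6, so qs = 6p − 416.
Before the tax: set 295 − 3p = 6p − 416 → p* = £79, q* = 58.
With the tax collected from sellers, supply shifts: qs = 6(p − 27) − 416.
New equilibrium: consumers pay £97, sellers receive £70, q = 4. (Wedge: pb − ps = 27.)
Burden on consumers: £18; on sellers: £9. (They sum to £27.)
The less price-elastic side of the market bears the larger share of a per-unit tax.

Consumers bear £18 per meal; sellers bear £9 per meal.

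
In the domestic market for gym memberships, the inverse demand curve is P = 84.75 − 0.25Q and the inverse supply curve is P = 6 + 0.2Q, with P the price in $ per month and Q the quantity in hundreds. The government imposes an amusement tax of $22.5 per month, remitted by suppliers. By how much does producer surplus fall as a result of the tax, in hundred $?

Producer surplus falls by $1500 hundred.

Rewrite in direct form: Qd = 339 − 4P and Qs = 5P − 30.
Before the tax: set 339 − 4P = 5P − 30 → P* = $41, Q* = 175.
With the tax collected from suppliers, supply shifts: Qs = 5(P − 22.5) − 30.
Solving gives Q = 125 with consumers paying $53.5 and suppliers receiving $31 (the $22.5 wedge).
ΔPS is the trapezoid between Q = 125 and Q = 175 of height $10: ½ · (175 + 125) · 10 = $1500.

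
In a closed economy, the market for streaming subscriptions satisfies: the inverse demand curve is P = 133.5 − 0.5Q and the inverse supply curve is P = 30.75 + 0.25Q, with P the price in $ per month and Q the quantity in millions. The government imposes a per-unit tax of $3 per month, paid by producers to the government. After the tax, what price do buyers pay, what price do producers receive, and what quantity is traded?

Rewrite in direct form: Qd = 267 − 2P and Qs = 4P − 123.
Without the tax, 267 − 2P = 4P − 123 gives 6P = 390, so P* = $65 and Q* = 137.
With the tax collected from producers, supply shifts: Qs = 4(P − 3) − 123.
Solving gives Q = 133 with buyers paying $67 and producers receiving $64 (the $3 wedge).

Buyers pay $67; producers receive $64; quantity = 133.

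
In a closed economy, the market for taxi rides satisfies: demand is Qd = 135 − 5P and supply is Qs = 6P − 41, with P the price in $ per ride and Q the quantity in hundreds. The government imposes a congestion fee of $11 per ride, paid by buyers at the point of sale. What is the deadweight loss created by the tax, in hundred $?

Deadweight loss = $165 hundred.

Without the tax, 135 − 5P = 6P − 41 gives 11P = 176, so P* = $16 and Q* = 55.
With the tax collected from buyers, demand (in seller-price terms) shifts: Qd = 135 − 5(P + 11).
New equilibrium: buyers pay $22, sellers receive $11, Q = 25. (Wedge: Pb − Ps = 11.)
Quantity falls by |ΔQ| = |55 − 25| = 30.
DWL = ½ · t · |ΔQ| = ½ · 11 · 30 = $165.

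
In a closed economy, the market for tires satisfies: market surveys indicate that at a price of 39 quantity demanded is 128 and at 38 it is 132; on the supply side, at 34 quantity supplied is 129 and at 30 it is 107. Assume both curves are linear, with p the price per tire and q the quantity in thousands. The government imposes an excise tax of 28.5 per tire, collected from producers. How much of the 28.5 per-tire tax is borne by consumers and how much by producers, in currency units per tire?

Consumers bear 16.5 per tire; producers bear 12 per tire.

Demand slope: (132 − 128)/(38 − 39) = -4, so qd = 284 − 4p.
Supply slope: (107 − 129)/(30 − 34) = 5.5, so qs = 5.5p − 58.
Before the tax: set 284 − 4p = 5.5p − 58 → p* = 36, q* = 140.
With the tax collected from producers, supply shifts: qs = 5.5(p − 28.5) − 58.
New equilibrium: consumers pay 52.5, producers receive 24, q = 74. (Wedge: pb − ps = 28.5.)
Burden on consumers: 16.5; on producers: 12. (They sum to 28.5.)
The less price-elastic side of the market bears the larger share of a per-unit tax.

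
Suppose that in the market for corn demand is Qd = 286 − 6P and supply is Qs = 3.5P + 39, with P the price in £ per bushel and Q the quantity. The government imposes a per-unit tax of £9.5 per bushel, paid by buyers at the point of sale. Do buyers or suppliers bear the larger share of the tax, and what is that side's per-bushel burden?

Suppliers bear the larger share: £6 per bushel.

Before the tax: set 286 − 6P = 3.5P + 39 → P* = £26, Q* = 130.
With the tax collected from buyers, demand (in seller-price terms) shifts: Qd = 286 − 6(P + 9.5).
New equilibrium: buyers pay £29.5, suppliers receive £20, Q = 109. (Wedge: Pb − Ps = 9.5.)
Per-bushel burden: buyers £3.5, suppliers £6.
Suppliers take the larger share because supply is less price-elastic here (demand slope 6 vs supply slope 3.5).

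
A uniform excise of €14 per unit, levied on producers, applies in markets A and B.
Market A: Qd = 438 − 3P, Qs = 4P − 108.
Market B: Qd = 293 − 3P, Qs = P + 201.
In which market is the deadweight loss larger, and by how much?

Market A: pre-tax P* = €78, Q* = 204; post-tax Q = 180; deadweight loss = €168.
Market B: pre-tax P* = €23, Q* = 224; post-tax Q = 213.5; deadweight loss = €73.5.
Difference: €168 vs €73.5 → market A is larger by €94.5.

Market A, by €94.5.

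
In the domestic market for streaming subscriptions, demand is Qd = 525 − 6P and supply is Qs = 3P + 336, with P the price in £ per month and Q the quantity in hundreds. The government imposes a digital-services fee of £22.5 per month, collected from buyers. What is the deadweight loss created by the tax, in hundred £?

Without the tax, 525 − 6P = 3P + 336 gives 9P = 189, so P* = £21 and Q* = 399.
With the tax collected from buyers, demand (in seller-price terms) shifts: Qd = 525 − 6(P + 22.5).
New equilibrium: buyers pay £28.5, sellers receive £6, Q = 354. (Wedge: Pb − Ps = 22.5.)
Quantity falls by |ΔQ| = |399 − 354| = 45.
DWL = ½ · t · |ΔQ| = ½ · 22.5 · 45 = £506.25.

Deadweight loss = £506.25 hundred.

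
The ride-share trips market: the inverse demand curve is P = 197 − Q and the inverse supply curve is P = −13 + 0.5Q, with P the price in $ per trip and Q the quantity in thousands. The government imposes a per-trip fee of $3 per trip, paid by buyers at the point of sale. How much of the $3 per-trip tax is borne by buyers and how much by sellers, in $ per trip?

Buyers bear $2 per trip; sellers bear $1 per trip.

Rewrite in direct form: Qd = 197 − P and Qs = 2P + 26.
Without the tax, 197 − P = 2P + 26 gives 3P = 171, so P* = $57 and Q* = 140.
With the tax collected from buyers, demand (in seller-price terms) shifts: Qd = 197 − (P + 3).
New equilibrium: buyers pay $59, sellers receive $56, Q = 138. (Wedge: Pb − Ps = 3.)
Burden on buyers: $2; on sellers: $1. (They sum to $3.)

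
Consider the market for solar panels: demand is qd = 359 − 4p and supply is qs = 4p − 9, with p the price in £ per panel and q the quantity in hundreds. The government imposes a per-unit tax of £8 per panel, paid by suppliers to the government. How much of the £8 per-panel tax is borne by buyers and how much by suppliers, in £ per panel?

Without the tax, 359 − 4p = 4p − 9 gives 8p = 368, so p* = £46 and q* = 175.
With the tax collected from suppliers, supply shifts: qs = 4(p − 8) − 9.
New equilibrium: buyers pay £50, suppliers receive £42, q = 159. (Wedge: pb − ps = 8.)
Burden on buyers: £4; on suppliers: £4. (They sum to £8.)

Buyers bear £4 per panel; suppliers bear £4 per panel.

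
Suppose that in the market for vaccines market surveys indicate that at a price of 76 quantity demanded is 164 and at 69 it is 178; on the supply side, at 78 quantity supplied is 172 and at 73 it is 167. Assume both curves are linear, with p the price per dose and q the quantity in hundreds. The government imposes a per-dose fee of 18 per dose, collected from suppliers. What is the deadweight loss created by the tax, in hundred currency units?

Deadweight loss = 108 hundred.

Demand slope: (178 − 164)/(69 − 76) = -2, so qd = 316 − 2p.
Supply slope: (167 − 172)/(73 − 78) = 1, so qs = p + 94.
Without the tax, 316 − 2p = p + 94 gives 3p = 222, so p* = 74 and q* = 168.
With the tax collected from suppliers, supply shifts: qs = (p − 18) + 94.
Solving gives q = 156 with consumers paying 80 and suppliers receiving 62 (the 18 wedge).
Quantity falls by |ΔQ| = |168 − 156| = 12.
DWL = ½ · t · |ΔQ| = ½ · 18 · 12 = 108.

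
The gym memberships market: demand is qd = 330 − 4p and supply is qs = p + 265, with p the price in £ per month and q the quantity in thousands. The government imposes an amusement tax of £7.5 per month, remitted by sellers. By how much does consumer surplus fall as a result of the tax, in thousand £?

Consumer surplus falls by £412.5 thousand.

Without the tax, 330 − 4p = p + 265 gives 5p = 65, so p* = £13 and q* = 278.
With the tax collected from sellers, supply shifts: qs = (p − 7.5) + 265.
New equilibrium: buyers pay £14.5, sellers receive £7, q = 272. (Wedge: pb − ps = 7.5.)
ΔCS is the trapezoid between Q = 272 and Q = 278 of height £1.5: ½ · (278 + 272) · 1.5 = £412.5.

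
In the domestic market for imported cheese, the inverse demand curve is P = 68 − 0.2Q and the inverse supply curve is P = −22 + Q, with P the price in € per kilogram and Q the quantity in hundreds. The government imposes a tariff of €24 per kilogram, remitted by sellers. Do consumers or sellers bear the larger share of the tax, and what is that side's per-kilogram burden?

Rewrite in direct form: Qd = 340 − 5P and Qs = P + 22.
Before the tax: set 340 − 5P = P + 22 → P* = €53, Q* = 75.
With the tax collected from sellers, supply shifts: Qs = (P − 24) + 22.
Solving gives Q = 55 with consumers paying €57 and sellers receiving €33 (the €24 wedge).
Per-kilogram burden: consumers €4, sellers €20.
Sellers take the larger share because supply is less price-elastic here (demand slope 5 vs supply slope 1).
The less price-elastic side of the market bears the larger share of a per-unit tax.

Sellers bear the larger share: €20 per kilogram.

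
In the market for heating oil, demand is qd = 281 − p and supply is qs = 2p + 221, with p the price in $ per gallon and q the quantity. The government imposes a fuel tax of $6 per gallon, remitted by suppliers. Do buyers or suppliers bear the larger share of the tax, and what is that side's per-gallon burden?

Before the tax: set 281 − p = 2p + 221 → p* = $20, q* = 261.
With the tax collected from suppliers, supply shifts: qs = 2(p − 6) + 221.
New equilibrium: buyers pay $24, suppliers receive $18, q = 257. (Wedge: pb − ps = 6.)
Per-gallon burden: buyers $4, suppliers $2.
Buyers take the larger share because demand is less price-elastic here (demand slope 1 vs supply slope 2).

Buyers bear the larger share: $4 per gallon.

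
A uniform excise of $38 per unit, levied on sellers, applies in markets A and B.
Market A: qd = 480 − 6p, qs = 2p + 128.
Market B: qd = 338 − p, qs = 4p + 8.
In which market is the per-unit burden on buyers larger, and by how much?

Market A: pre-tax p* = $44, q* = 216; post-tax q = 159; per-unit burden on buyers = $9.5.
Market B: pre-tax p* = $66, q* = 272; post-tax q = 241.6; per-unit burden on buyers = $30.4.
Difference: $9.5 vs $30.4 → market B is larger by $20.9.

Market B, by $20.9.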